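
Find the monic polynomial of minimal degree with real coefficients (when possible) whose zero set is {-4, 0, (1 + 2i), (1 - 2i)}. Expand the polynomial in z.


The polynomial is p(z) = ∏_{α ∈ S} (z − α), where S = {-4, 0, (1 + 2i), (1 - 2i)}.
Expanding the product yields: p(z) = z^4 + 2·z^3 -3·z^2 + 20·z.
Note conjugate pairs combine to real quadratics: (z − (1+2i))(z − (1−2i)) = z² − 2z + 5.
The resulting polynomial has degree 4 and real coefficients as required.

p(z) = z^4 + 2·z^3 -3·z^2 + 20·z.


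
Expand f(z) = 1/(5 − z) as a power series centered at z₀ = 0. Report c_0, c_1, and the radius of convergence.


Let w = z − z₀, so z = z₀ + w.
Then 5 − z = 5 − (z₀ + w) = (5 − z₀) − w = 5 − w.
f(z) = 1/(5 − w) = (1/(5)) · 1/(1 − w/(5)) = Σ_{n≥0} w^n / (5)^(n+1).
So c_n = 1/(5)^(n+1):
  c_0 = 1/(5)^1 = 1/5.
  c_1 = 1/(5)^2 = 1/25.
The series is valid for |w/d| < 1, i.e. |z − z₀| < |d|.
Radius of convergence: R = |5 − z₀| = |5| = 5 (distance from z₀ to the singularity z = 5).

c_0 = 1/5, c_1 = 1/25; R = 5.


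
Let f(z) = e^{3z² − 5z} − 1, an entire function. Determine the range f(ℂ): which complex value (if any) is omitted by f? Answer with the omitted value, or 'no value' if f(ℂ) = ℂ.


Little Picard bounds the complement of f(ℂ) to at most one point.
The exponent g(z) = 3z² − 5z is a nonconstant polynomial, hence surjective onto ℂ. So e^{g(z)} takes every value in {e^w : w ∈ ℂ} = ℂ ∖ {0}. Adding -1 shifts the range to ℂ ∖ {-1}. f omits exactly -1.

Omitted value: -1.


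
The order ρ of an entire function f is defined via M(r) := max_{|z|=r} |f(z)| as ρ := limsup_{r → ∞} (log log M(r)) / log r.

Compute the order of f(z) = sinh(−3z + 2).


sinh(w) is a linear combination of e^{iw} and e^{−iw} (or e^w, e^{−w} in the hyperbolic case), so |sinh(w)| ≤ e^{|w|}. With w = −3z + 2, |w| ≤ 3|z| + 2 = 3r + 2 on |z| = r, giving M(r) ≤ e^{3r + 2}, so ρ ≤ 1. On a suitable ray (z = it for sin/cos; z = t for sinh/cosh, t real → ∞), |sinh(−3z + 2)| grows like e^{3|t|}/2, so ρ ≥ 1. Hence ρ = 1.
Therefore ρ = 1.

Order ρ = 1.


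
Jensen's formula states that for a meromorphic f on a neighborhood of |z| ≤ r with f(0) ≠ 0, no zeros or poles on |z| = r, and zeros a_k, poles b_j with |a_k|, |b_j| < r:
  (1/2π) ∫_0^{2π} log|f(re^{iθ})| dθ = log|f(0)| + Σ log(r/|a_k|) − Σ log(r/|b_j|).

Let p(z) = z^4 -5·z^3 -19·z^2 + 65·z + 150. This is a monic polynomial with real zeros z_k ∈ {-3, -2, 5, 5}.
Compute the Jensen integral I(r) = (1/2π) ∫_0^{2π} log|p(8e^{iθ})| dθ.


Zeros: -3, -2, 5, 5; r = 8.
Inside |z| < r: -3, -2, 5, 5. Outside (|z| ≥ r): ∅.
p(0) = 150, so log|p(0)| = log(150) = 5.0106.
Apply Jensen: I(r) = log|p(0)| + Σ_k log(r/|z_k|), summed over zeros inside |z| < r.
  log(r/|z_k|) for z_k = -3: log(8/3) = 0.9808
  log(r/|z_k|) for z_k = -2: log(8/2) = 1.3863
  log(r/|z_k|) for z_k = 5: log(8/5) = 0.4700
  log(r/|z_k|) for z_k = 5: log(8/5) = 0.4700
Sum over inside zeros: 3.3071.
I(r) = log|p(0)| + (inside sum) = 5.0106 + 3.3071 = 8.3178.
Closed form (all zeros inside, monic): I(r) = n·log(r) = 4·log(8) = 8.3178. ✓

I(r) ≈ 8.3178.


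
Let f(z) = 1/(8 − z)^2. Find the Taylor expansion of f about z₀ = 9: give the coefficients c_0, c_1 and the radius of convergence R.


Let w = z − z₀, so z = z₀ + w.
Then 8 − z = 8 − (z₀ + w) = (8 − z₀) − w = -1 − w.
f(z) = 1/(-1 − w)^2 = (1/(-1)^2) · (1 − w/(-1))^{−2}.
By the binomial series (1−u)^{−2} = Σ_{n≥0} C(n+1, 1) u^n for |u|<1, with u = w/(-1):
  c_n = C(n+1, 1) / (-1)^(n+2).
  c_0 = 1/(-1)^2 = 1.
  c_1 = 2/(-1)^3 = -2.
The series is valid for |w/d| < 1, i.e. |z − z₀| < |d|.
Radius of convergence: R = |8 − z₀| = |-1| = 1 (distance from z₀ to the singularity z = 8).

c_0 = 1, c_1 = -2; R = 1.


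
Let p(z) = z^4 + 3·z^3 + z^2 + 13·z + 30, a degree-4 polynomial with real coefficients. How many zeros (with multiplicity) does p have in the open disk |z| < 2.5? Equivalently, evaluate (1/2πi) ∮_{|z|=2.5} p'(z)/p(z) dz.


The zeros of p are: -3, -2, (1 + 2i), (1 - 2i).
Their magnitudes are: 3, 2, 2.236, 2.236.
Zeros with |z| < R = 2.5: -2, (1 + 2i), (1 - 2i).
Count = 3.
By the argument principle, (1/2πi) ∮_{|z|=R} p'(z)/p(z) dz equals exactly this count.

Number of zeros inside |z| < 2.5: 3.


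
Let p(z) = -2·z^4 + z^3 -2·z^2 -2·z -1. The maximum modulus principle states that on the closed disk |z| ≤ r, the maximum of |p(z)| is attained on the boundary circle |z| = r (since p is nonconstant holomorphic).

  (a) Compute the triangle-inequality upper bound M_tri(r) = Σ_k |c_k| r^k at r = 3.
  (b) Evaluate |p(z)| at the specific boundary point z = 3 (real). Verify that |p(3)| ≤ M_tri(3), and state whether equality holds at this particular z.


Coefficients: c_0 = -1, c_1 = -2, c_2 = -2, c_3 = 1, c_4 = -2. Radius r = 3.
Part (a). Triangle bound: M_tri(r) = Σ_k |c_k| r^k
  = |-1|·3^0 + |-2|·3^1 + |-2|·3^2 + |1|·3^3 + |-2|·3^4
  = 1 + 6 + 18 + 27 + 162 = 214.
This bounds M(r) := max_{|z|=r} |p(z)| from above; equality holds iff all terms c_k z^k can be made to align in phase at a single z on |z|=r.
Part (b). At z = 3 (real, on the circle |z| = r):
  p(3) = (-1)·3^0 + (-2)·3^1 + (-2)·3^2 + (1)·3^3 + (-2)·3^4 = -160.
  |p(3)| = 160.
Check: |p(3)| = 160 ≤ 214 = M_tri(3). ✓ Equality does not hold at z = 3 (the coefficients have mixed signs, so the terms do not all align in phase there).

M_tri(3) = 214; |p(3)| = 160; equality at z=3: no.


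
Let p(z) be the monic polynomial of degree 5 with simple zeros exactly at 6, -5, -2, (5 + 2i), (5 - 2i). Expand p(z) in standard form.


The polynomial is p(z) = ∏_{α ∈ S} (z − α), where S = {6, -5, -2, (5 + 2i), (5 - 2i)}.
Expanding the product yields: p(z) = z^5 -9·z^4 -13·z^3 + 289·z^2 -328·z -1740.
Note conjugate pairs combine to real quadratics: (z − (5+2i))(z − (5−2i)) = z² − 10z + 29.
The resulting polynomial has degree 5 and real coefficients as required.

p(z) = z^5 -9·z^4 -13·z^3 + 289·z^2 -328·z -1740.


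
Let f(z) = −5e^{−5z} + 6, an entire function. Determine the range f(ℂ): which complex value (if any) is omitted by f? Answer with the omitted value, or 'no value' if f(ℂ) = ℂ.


Little Picard bounds the complement of f(ℂ) to at most one point.
e^{−5z} is never zero on ℂ, so -5·e^{−5z} takes every value in ℂ ∖ {0}. Adding 6 shifts the range to ℂ ∖ {6}. Thus f omits exactly the value 6.

Omitted value: 6.


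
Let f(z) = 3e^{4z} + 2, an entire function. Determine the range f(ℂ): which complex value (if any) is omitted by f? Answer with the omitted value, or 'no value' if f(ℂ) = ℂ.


Little Picard bounds the complement of f(ℂ) to at most one point.
e^{4z} is never zero on ℂ, so 3·e^{4z} takes every value in ℂ ∖ {0}. Adding 2 shifts the range to ℂ ∖ {2}. Thus f omits exactly the value 2.

Omitted value: 2.


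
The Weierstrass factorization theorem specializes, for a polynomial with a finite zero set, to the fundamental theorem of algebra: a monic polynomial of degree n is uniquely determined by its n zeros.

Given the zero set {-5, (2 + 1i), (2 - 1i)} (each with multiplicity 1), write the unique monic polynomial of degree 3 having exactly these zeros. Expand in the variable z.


The polynomial is p(z) = ∏_{α ∈ S} (z − α), where S = {-5, (2 + 1i), (2 - 1i)}.
Expanding the product yields: p(z) = z^3 + z^2 -15·z + 25.
Note conjugate pairs combine to real quadratics: (z − (2+1i))(z − (2−1i)) = z² − 4z + 5.
The resulting polynomial has degree 3 and real coefficients as required.

p(z) = z^3 + z^2 -15·z + 25.


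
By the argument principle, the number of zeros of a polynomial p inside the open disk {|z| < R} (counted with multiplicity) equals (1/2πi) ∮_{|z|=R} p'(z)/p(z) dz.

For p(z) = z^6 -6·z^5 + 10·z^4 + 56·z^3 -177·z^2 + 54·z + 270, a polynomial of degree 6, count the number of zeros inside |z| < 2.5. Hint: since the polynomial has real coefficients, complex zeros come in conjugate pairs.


The zeros of p are: (2 + 1i), (2 - 1i), -1, (3 + 3i), (3 - 3i), -3.
Their magnitudes are: 2.236, 2.236, 1, 4.243, 4.243, 3.
Zeros with |z| < R = 2.5: (2 + 1i), (2 - 1i), -1.
Count = 3.
By the argument principle, (1/2πi) ∮_{|z|=R} p'(z)/p(z) dz equals exactly this count.

Number of zeros inside |z| < 2.5: 3.


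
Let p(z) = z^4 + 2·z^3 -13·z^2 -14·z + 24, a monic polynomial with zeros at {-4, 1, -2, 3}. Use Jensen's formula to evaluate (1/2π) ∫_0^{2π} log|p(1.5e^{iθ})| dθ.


Zeros: -4, -2, 1, 3; r = 1.5.
Inside |z| < r: 1. Outside (|z| ≥ r): -4, -2, 3.
p(0) = 24, so log|p(0)| = log(24) = 3.1781.
Apply Jensen: I(r) = log|p(0)| + Σ_k log(r/|z_k|), summed over zeros inside |z| < r.
  log(r/|z_k|) for z_k = 1: log(1.5/1) = 0.4055
  Outside zeros (-4, -2, 3) contribute nothing to the Jensen sum.
Sum over inside zeros: 0.4055.
I(r) = log|p(0)| + (inside sum) = 3.1781 + 0.4055 = 3.5835.
Note: since some zeros are outside |z| ≤ r, the simplified n·log(r) form does NOT apply — only the inside zeros contribute.

I(r) ≈ 3.5835.


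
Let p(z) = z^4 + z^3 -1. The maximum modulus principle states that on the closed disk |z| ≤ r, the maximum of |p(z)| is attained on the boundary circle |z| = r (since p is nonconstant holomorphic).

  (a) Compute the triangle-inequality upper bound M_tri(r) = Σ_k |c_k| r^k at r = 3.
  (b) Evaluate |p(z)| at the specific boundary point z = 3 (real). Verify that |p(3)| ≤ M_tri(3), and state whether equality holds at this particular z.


Coefficients: c_0 = -1, c_1 = 0, c_2 = 0, c_3 = 1, c_4 = 1. Radius r = 3.
Part (a). Triangle bound: M_tri(r) = Σ_k |c_k| r^k
  = |-1|·3^0 + |0|·3^1 + |0|·3^2 + |1|·3^3 + |1|·3^4
  = 1 + 0 + 0 + 27 + 81 = 109.
This bounds M(r) := max_{|z|=r} |p(z)| from above; equality holds iff all terms c_k z^k can be made to align in phase at a single z on |z|=r.
Part (b). At z = 3 (real, on the circle |z| = r):
  p(3) = (-1)·3^0 + (0)·3^1 + (0)·3^2 + (1)·3^3 + (1)·3^4 = 107.
  |p(3)| = 107.
Check: |p(3)| = 107 ≤ 109 = M_tri(3). ✓ Equality does not hold at z = 3 (the coefficients have mixed signs, so the terms do not all align in phase there).

M_tri(3) = 109; |p(3)| = 107; equality at z=3: no.


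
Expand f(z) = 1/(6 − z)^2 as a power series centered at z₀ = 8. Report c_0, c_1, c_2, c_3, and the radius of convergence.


Let w = z − z₀, so z = z₀ + w.
Then 6 − z = 6 − (z₀ + w) = (6 − z₀) − w = -2 − w.
f(z) = 1/(-2 − w)^2 = (1/(-2)^2) · (1 − w/(-2))^{−2}.
By the binomial series (1−u)^{−2} = Σ_{n≥0} C(n+1, 1) u^n for |u|<1, with u = w/(-2):
  c_n = C(n+1, 1) / (-2)^(n+2).
  c_0 = 1/(-2)^2 = 1/4.
  c_1 = 2/(-2)^3 = -1/4.
  c_2 = 3/(-2)^4 = 3/16.
  c_3 = 4/(-2)^5 = -1/8.
The series is valid for |w/d| < 1, i.e. |z − z₀| < |d|.
Radius of convergence: R = |6 − z₀| = |-2| = 2 (distance from z₀ to the singularity z = 6).

c_0 = 1/4, c_1 = -1/4, c_2 = 3/16, c_3 = -1/8; R = 2.


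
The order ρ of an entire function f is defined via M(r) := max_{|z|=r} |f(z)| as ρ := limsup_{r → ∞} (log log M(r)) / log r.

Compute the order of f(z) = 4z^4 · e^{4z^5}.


M(r) = max_{|z|=r} |4|·|z|^4·|e^{4z^5}| = 4·r^4 · e^{4r^5} (the factors attain their maxima compatibly on |z|=r). Then log M(r) = log 4 + 4·log r + 4r^5, dominated by the last term, so log log M(r) ~ 5·log r. The polynomial factor 4z^4 contributes only a log r term and does not affect the order. ρ = 5.
Therefore ρ = 5.

Order ρ = 5.


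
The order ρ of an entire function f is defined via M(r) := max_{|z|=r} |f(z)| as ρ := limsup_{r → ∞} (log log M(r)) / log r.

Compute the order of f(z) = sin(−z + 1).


sin(w) is a linear combination of e^{iw} and e^{−iw} (or e^w, e^{−w} in the hyperbolic case), so |sin(w)| ≤ e^{|w|}. With w = −z + 1, |w| ≤ 1|z| + 1 = 1r + 1 on |z| = r, giving M(r) ≤ e^{1r + 1}, so ρ ≤ 1. On a suitable ray (z = it for sin/cos; z = t for sinh/cosh, t real → ∞), |sin(−z + 1)| grows like e^{1|t|}/2, so ρ ≥ 1. Hence ρ = 1.
Therefore ρ = 1.

Order ρ = 1.


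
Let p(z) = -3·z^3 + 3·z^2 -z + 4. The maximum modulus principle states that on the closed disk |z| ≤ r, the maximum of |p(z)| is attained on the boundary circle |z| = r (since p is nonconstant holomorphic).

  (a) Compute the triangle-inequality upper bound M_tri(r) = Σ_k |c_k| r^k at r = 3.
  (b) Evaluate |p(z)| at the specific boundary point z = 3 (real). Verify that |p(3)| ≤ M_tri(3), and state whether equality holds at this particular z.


Coefficients: c_0 = 4, c_1 = -1, c_2 = 3, c_3 = -3. Radius r = 3.
Part (a). Triangle bound: M_tri(r) = Σ_k |c_k| r^k
  = |4|·3^0 + |-1|·3^1 + |3|·3^2 + |-3|·3^3
  = 4 + 3 + 27 + 81 = 115.
This bounds M(r) := max_{|z|=r} |p(z)| from above; equality holds iff all terms c_k z^k can be made to align in phase at a single z on |z|=r.
Part (b). At z = 3 (real, on the circle |z| = r):
  p(3) = (4)·3^0 + (-1)·3^1 + (3)·3^2 + (-3)·3^3 = -53.
  |p(3)| = 53.
Check: |p(3)| = 53 ≤ 115 = M_tri(3). ✓ Equality does not hold at z = 3 (the coefficients have mixed signs, so the terms do not all align in phase there).

M_tri(3) = 115; |p(3)| = 53; equality at z=3: no.


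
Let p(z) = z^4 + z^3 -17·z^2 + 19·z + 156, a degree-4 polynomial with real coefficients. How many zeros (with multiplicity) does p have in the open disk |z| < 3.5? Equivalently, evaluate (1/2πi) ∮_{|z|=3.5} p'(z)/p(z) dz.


The zeros of p are: (3 + 2i), (3 - 2i), -3, -4.
Their magnitudes are: 3.606, 3.606, 3, 4.
Zeros with |z| < R = 3.5: -3.
Count = 1.
By the argument principle, (1/2πi) ∮_{|z|=R} p'(z)/p(z) dz equals exactly this count.

Number of zeros inside |z| < 3.5: 1.


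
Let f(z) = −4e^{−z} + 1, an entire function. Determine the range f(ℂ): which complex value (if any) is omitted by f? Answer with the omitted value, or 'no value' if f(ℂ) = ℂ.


Little Picard bounds the complement of f(ℂ) to at most one point.
e^{−z} is never zero on ℂ, so -4·e^{−z} takes every value in ℂ ∖ {0}. Adding 1 shifts the range to ℂ ∖ {1}. Thus f omits exactly the value 1.

Omitted value: 1.


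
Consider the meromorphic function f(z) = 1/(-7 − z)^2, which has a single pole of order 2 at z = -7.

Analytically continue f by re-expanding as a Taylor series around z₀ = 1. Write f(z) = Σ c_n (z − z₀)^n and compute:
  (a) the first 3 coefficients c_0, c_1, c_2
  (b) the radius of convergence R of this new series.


Let w = z − z₀, so z = z₀ + w.
Then -7 − z = -7 − (z₀ + w) = (-7 − z₀) − w = -8 − w.
f(z) = 1/(-8 − w)^2 = (1/(-8)^2) · (1 − w/(-8))^{−2}.
By the binomial series (1−u)^{−2} = Σ_{n≥0} C(n+1, 1) u^n for |u|<1, with u = w/(-8):
  c_n = C(n+1, 1) / (-8)^(n+2).
  c_0 = 1/(-8)^2 = 1/64.
  c_1 = 2/(-8)^3 = -1/256.
  c_2 = 3/(-8)^4 = 3/4096.
The series is valid for |w/d| < 1, i.e. |z − z₀| < |d|.
Radius of convergence: R = |-7 − z₀| = |-8| = 8 (distance from z₀ to the singularity z = -7).

c_0 = 1/64, c_1 = -1/256, c_2 = 3/4096; R = 8.


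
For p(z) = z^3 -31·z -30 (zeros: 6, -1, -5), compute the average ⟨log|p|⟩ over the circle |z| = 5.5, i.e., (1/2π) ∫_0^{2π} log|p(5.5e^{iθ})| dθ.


Zeros: -5, -1, 6; r = 5.5.
Inside |z| < r: -5, -1. Outside (|z| ≥ r): 6.
p(0) = -30, so log|p(0)| = log(30) = 3.4012.
Apply Jensen: I(r) = log|p(0)| + Σ_k log(r/|z_k|), summed over zeros inside |z| < r.
  log(r/|z_k|) for z_k = -1: log(5.5/1) = 1.7047
  log(r/|z_k|) for z_k = -5: log(5.5/5) = 0.0953
  Outside zeros (6) contribute nothing to the Jensen sum.
Sum over inside zeros: 1.8001.
I(r) = log|p(0)| + (inside sum) = 3.4012 + 1.8001 = 5.2013.
Note: since some zeros are outside |z| ≤ r, the simplified n·log(r) form does NOT apply — only the inside zeros contribute.

I(r) ≈ 5.2013.


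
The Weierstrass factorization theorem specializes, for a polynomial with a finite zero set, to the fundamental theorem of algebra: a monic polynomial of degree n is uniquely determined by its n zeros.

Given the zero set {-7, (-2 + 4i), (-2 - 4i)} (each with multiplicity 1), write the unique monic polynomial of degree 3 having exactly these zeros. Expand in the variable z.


The polynomial is p(z) = ∏_{α ∈ S} (z − α), where S = {-7, (-2 + 4i), (-2 - 4i)}.
Expanding the product yields: p(z) = z^3 + 11·z^2 + 48·z + 140.
Note conjugate pairs combine to real quadratics: (z − (-2+4i))(z − (-2−4i)) = z² + 4z + 20.
The resulting polynomial has degree 3 and real coefficients as required.

p(z) = z^3 + 11·z^2 + 48·z + 140.


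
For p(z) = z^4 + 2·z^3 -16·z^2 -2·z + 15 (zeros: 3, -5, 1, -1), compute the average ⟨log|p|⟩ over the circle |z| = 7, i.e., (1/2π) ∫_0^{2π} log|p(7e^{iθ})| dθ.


Zeros: -5, -1, 1, 3; r = 7.
Inside |z| < r: -5, -1, 1, 3. Outside (|z| ≥ r): ∅.
p(0) = 15, so log|p(0)| = log(15) = 2.7081.
Apply Jensen: I(r) = log|p(0)| + Σ_k log(r/|z_k|), summed over zeros inside |z| < r.
  log(r/|z_k|) for z_k = 3: log(7/3) = 0.8473
  log(r/|z_k|) for z_k = -5: log(7/5) = 0.3365
  log(r/|z_k|) for z_k = 1: log(7/1) = 1.9459
  log(r/|z_k|) for z_k = -1: log(7/1) = 1.9459
Sum over inside zeros: 5.0756.
I(r) = log|p(0)| + (inside sum) = 2.7081 + 5.0756 = 7.7836.
Closed form (all zeros inside, monic): I(r) = n·log(r) = 4·log(7) = 7.7836. ✓

I(r) ≈ 7.7836.


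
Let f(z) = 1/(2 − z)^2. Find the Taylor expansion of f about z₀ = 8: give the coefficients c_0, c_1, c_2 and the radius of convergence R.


Let w = z − z₀, so z = z₀ + w.
Then 2 − z = 2 − (z₀ + w) = (2 − z₀) − w = -6 − w.
f(z) = 1/(-6 − w)^2 = (1/(-6)^2) · (1 − w/(-6))^{−2}.
By the binomial series (1−u)^{−2} = Σ_{n≥0} C(n+1, 1) u^n for |u|<1, with u = w/(-6):
  c_n = C(n+1, 1) / (-6)^(n+2).
  c_0 = 1/(-6)^2 = 1/36.
  c_1 = 2/(-6)^3 = -1/108.
  c_2 = 3/(-6)^4 = 1/432.
The series is valid for |w/d| < 1, i.e. |z − z₀| < |d|.
Radius of convergence: R = |2 − z₀| = |-6| = 6 (distance from z₀ to the singularity z = 2).

c_0 = 1/36, c_1 = -1/108, c_2 = 1/432; R = 6.


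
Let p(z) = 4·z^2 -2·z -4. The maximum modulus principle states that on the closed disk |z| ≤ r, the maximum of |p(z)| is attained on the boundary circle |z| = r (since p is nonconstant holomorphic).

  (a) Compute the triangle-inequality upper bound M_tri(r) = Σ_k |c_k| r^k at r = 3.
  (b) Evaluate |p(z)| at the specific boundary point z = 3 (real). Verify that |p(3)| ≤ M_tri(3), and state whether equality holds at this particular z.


Coefficients: c_0 = -4, c_1 = -2, c_2 = 4. Radius r = 3.
Part (a). Triangle bound: M_tri(r) = Σ_k |c_k| r^k
  = |-4|·3^0 + |-2|·3^1 + |4|·3^2
  = 4 + 6 + 36 = 46.
This bounds M(r) := max_{|z|=r} |p(z)| from above; equality holds iff all terms c_k z^k can be made to align in phase at a single z on |z|=r.
Part (b). At z = 3 (real, on the circle |z| = r):
  p(3) = (-4)·3^0 + (-2)·3^1 + (4)·3^2 = 26.
  |p(3)| = 26.
Check: |p(3)| = 26 ≤ 46 = M_tri(3). ✓ Equality does not hold at z = 3 (the coefficients have mixed signs, so the terms do not all align in phase there).

M_tri(3) = 46; |p(3)| = 26; equality at z=3: no.


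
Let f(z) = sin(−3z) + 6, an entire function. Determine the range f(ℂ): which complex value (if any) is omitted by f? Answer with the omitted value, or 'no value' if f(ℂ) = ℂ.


Little Picard bounds the complement of f(ℂ) to at most one point.
sin is entire and surjective onto ℂ: for every w ∈ ℂ, sin(ζ) = w has a solution ζ ∈ ℂ (e.g., via the complex inverse arcsin). With ζ = −3z this gives z = ζ/(-3). Then 1·sin(−3z) takes every value in 1·ℂ = ℂ, and adding 6 is a bijection of ℂ. So f is surjective and omits no value. (Note: only on the real line is sin bounded by [−1, 1].)

Omitted value: no value.


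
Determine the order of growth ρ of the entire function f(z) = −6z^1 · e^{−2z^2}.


M(r) = max_{|z|=r} |-6|·|z|^1·|e^{−2z^2}| = 6·r^1 · e^{2r^2} (the factors attain their maxima compatibly on |z|=r). Then log M(r) = log 6 + 1·log r + 2r^2, dominated by the last term, so log log M(r) ~ 2·log r. The polynomial factor -6z^1 contributes only a log r term and does not affect the order. ρ = 2.
Therefore ρ = 2.

Order ρ = 2.


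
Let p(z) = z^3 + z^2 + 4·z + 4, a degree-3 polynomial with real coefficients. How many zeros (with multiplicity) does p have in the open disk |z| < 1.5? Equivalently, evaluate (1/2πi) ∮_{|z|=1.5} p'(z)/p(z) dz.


The zeros of p are: -1, (0 + 2i), (0 - 2i).
Their magnitudes are: 1, 2, 2.
Zeros with |z| < R = 1.5: -1.
Count = 1.
By the argument principle, (1/2πi) ∮_{|z|=R} p'(z)/p(z) dz equals exactly this count.

Number of zeros inside |z| < 1.5: 1.


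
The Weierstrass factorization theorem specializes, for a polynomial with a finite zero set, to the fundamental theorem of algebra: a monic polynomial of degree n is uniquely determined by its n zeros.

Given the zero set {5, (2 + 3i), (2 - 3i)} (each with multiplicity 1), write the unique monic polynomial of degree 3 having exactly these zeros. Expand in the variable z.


The polynomial is p(z) = ∏_{α ∈ S} (z − α), where S = {5, (2 + 3i), (2 - 3i)}.
Expanding the product yields: p(z) = z^3 -9·z^2 + 33·z -65.
Note conjugate pairs combine to real quadratics: (z − (2+3i))(z − (2−3i)) = z² − 4z + 13.
The resulting polynomial has degree 3 and real coefficients as required.

p(z) = z^3 -9·z^2 + 33·z -65.


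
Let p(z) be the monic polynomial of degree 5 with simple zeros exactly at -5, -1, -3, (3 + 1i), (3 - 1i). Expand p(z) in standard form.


The polynomial is p(z) = ∏_{α ∈ S} (z − α), where S = {-5, -1, -3, (3 + 1i), (3 - 1i)}.
Expanding the product yields: p(z) = z^5 + 3·z^4 -21·z^3 -33·z^2 + 140·z + 150.
Note conjugate pairs combine to real quadratics: (z − (3+1i))(z − (3−1i)) = z² − 6z + 10.
The resulting polynomial has degree 5 and real coefficients as required.

p(z) = z^5 + 3·z^4 -21·z^3 -33·z^2 + 140·z + 150.


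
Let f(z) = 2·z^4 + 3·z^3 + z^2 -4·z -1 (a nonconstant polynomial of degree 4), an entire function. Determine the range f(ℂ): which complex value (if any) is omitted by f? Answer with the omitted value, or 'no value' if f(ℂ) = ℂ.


Little Picard bounds the complement of f(ℂ) to at most one point.
For every w ∈ ℂ, the equation p(z) − w = 0 is a nonconstant polynomial in z and hence has at least one root by the fundamental theorem of algebra. So p is surjective onto ℂ, omitting no value.

Omitted value: no value.


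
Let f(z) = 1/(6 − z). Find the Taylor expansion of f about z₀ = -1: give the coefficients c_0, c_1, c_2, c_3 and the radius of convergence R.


Let w = z − z₀, so z = z₀ + w.
Then 6 − z = 6 − (z₀ + w) = (6 − z₀) − w = 7 − w.
f(z) = 1/(7 − w) = (1/(7)) · 1/(1 − w/(7)) = Σ_{n≥0} w^n / (7)^(n+1).
So c_n = 1/(7)^(n+1):
  c_0 = 1/(7)^1 = 1/7.
  c_1 = 1/(7)^2 = 1/49.
  c_2 = 1/(7)^3 = 1/343.
  c_3 = 1/(7)^4 = 1/2401.
The series is valid for |w/d| < 1, i.e. |z − z₀| < |d|.
Radius of convergence: R = |6 − z₀| = |7| = 7 (distance from z₀ to the singularity z = 6).

c_0 = 1/7, c_1 = 1/49, c_2 = 1/343, c_3 = 1/2401; R = 7.


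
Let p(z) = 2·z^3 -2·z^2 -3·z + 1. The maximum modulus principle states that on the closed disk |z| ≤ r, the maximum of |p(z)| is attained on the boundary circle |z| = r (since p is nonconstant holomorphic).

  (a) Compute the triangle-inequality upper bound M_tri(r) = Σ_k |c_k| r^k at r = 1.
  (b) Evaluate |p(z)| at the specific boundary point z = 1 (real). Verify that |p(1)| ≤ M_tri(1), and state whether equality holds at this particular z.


Coefficients: c_0 = 1, c_1 = -3, c_2 = -2, c_3 = 2. Radius r = 1.
Part (a). Triangle bound: M_tri(r) = Σ_k |c_k| r^k
  = |1|·1^0 + |-3|·1^1 + |-2|·1^2 + |2|·1^3
  = 1 + 3 + 2 + 2 = 8.
This bounds M(r) := max_{|z|=r} |p(z)| from above; equality holds iff all terms c_k z^k can be made to align in phase at a single z on |z|=r.
Part (b). At z = 1 (real, on the circle |z| = r):
  p(1) = (1)·1^0 + (-3)·1^1 + (-2)·1^2 + (2)·1^3 = -2.
  |p(1)| = 2.
Check: |p(1)| = 2 ≤ 8 = M_tri(1). ✓ Equality does not hold at z = 1 (the coefficients have mixed signs, so the terms do not all align in phase there).

M_tri(1) = 8; |p(1)| = 2; equality at z=1: no.


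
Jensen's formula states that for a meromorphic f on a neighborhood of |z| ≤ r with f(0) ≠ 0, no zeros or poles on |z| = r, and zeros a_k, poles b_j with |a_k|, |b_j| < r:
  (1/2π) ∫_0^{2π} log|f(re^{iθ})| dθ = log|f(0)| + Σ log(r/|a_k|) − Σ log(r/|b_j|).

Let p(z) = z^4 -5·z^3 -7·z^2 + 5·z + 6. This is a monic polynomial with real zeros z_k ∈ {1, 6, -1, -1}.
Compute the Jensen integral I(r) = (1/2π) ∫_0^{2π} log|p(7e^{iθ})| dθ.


Zeros: -1, -1, 1, 6; r = 7.
Inside |z| < r: -1, -1, 1, 6. Outside (|z| ≥ r): ∅.
p(0) = 6, so log|p(0)| = log(6) = 1.7918.
Apply Jensen: I(r) = log|p(0)| + Σ_k log(r/|z_k|), summed over zeros inside |z| < r.
  log(r/|z_k|) for z_k = 1: log(7/1) = 1.9459
  log(r/|z_k|) for z_k = 6: log(7/6) = 0.1542
  log(r/|z_k|) for z_k = -1: log(7/1) = 1.9459
  log(r/|z_k|) for z_k = -1: log(7/1) = 1.9459
Sum over inside zeros: 5.9919.
I(r) = log|p(0)| + (inside sum) = 1.7918 + 5.9919 = 7.7836.
Closed form (all zeros inside, monic): I(r) = n·log(r) = 4·log(7) = 7.7836. ✓

I(r) ≈ 7.7836.


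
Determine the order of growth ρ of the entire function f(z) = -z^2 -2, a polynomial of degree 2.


|f(z)| ≤ Σ|c_k|·r^k = O(r^2) as r → ∞. Polynomial growth is O(e^{r^ε}) for every ε > 0 (since r^2/e^{r^ε} → 0), so ρ ≤ ε for all ε > 0, i.e. ρ = 0. Every nonconstant polynomial has order 0.
Therefore ρ = 0.

Order ρ = 0.


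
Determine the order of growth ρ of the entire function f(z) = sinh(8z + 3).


sinh(w) is a linear combination of e^{iw} and e^{−iw} (or e^w, e^{−w} in the hyperbolic case), so |sinh(w)| ≤ e^{|w|}. With w = 8z + 3, |w| ≤ 8|z| + 3 = 8r + 3 on |z| = r, giving M(r) ≤ e^{8r + 3}, so ρ ≤ 1. On a suitable ray (z = it for sin/cos; z = t for sinh/cosh, t real → ∞), |sinh(8z + 3)| grows like e^{8|t|}/2, so ρ ≥ 1. Hence ρ = 1.
Therefore ρ = 1.

Order ρ = 1.


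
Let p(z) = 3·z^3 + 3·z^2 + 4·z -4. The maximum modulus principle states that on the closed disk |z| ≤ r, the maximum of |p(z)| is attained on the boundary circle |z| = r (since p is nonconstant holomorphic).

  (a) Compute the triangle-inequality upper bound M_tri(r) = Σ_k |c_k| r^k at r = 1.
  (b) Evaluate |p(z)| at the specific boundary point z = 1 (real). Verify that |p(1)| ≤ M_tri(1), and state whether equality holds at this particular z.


Coefficients: c_0 = -4, c_1 = 4, c_2 = 3, c_3 = 3. Radius r = 1.
Part (a). Triangle bound: M_tri(r) = Σ_k |c_k| r^k
  = |-4|·1^0 + |4|·1^1 + |3|·1^2 + |3|·1^3
  = 4 + 4 + 3 + 3 = 14.
This bounds M(r) := max_{|z|=r} |p(z)| from above; equality holds iff all terms c_k z^k can be made to align in phase at a single z on |z|=r.
Part (b). At z = 1 (real, on the circle |z| = r):
  p(1) = (-4)·1^0 + (4)·1^1 + (3)·1^2 + (3)·1^3 = 6.
  |p(1)| = 6.
Check: |p(1)| = 6 ≤ 14 = M_tri(1). ✓ Equality does not hold at z = 1 (the coefficients have mixed signs, so the terms do not all align in phase there).

M_tri(1) = 14; |p(1)| = 6; equality at z=1: no.


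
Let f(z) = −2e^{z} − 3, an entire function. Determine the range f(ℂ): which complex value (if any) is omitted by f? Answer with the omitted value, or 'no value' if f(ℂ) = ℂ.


Little Picard bounds the complement of f(ℂ) to at most one point.
e^{z} is never zero on ℂ, so -2·e^{z} takes every value in ℂ ∖ {0}. Adding -3 shifts the range to ℂ ∖ {-3}. Thus f omits exactly the value -3.

Omitted value: -3.


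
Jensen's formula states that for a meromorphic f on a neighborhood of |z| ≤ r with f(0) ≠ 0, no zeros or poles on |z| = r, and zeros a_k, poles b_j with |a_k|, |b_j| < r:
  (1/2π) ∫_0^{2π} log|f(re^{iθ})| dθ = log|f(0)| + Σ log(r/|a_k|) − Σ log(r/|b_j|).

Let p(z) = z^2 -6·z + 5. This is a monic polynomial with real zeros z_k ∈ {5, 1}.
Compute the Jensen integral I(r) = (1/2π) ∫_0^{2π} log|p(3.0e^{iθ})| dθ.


Zeros: 1, 5; r = 3.0.
Inside |z| < r: 1. Outside (|z| ≥ r): 5.
p(0) = 5, so log|p(0)| = log(5) = 1.6094.
Apply Jensen: I(r) = log|p(0)| + Σ_k log(r/|z_k|), summed over zeros inside |z| < r.
  log(r/|z_k|) for z_k = 1: log(3.0/1) = 1.0986
  Outside zeros (5) contribute nothing to the Jensen sum.
Sum over inside zeros: 1.0986.
I(r) = log|p(0)| + (inside sum) = 1.6094 + 1.0986 = 2.7081.
Note: since some zeros are outside |z| ≤ r, the simplified n·log(r) form does NOT apply — only the inside zeros contribute.

I(r) ≈ 2.7081.


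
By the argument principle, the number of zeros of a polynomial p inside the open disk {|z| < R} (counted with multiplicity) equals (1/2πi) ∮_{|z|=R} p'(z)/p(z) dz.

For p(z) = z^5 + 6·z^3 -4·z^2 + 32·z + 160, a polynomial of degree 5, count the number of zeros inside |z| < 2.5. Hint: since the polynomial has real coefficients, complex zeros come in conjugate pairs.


The zeros of p are: -2, (-1 + 3i), (-1 - 3i), (2 + 2i), (2 - 2i).
Their magnitudes are: 2, 3.162, 3.162, 2.828, 2.828.
Zeros with |z| < R = 2.5: -2.
Count = 1.
By the argument principle, (1/2πi) ∮_{|z|=R} p'(z)/p(z) dz equals exactly this count.

Number of zeros inside |z| < 2.5: 1.


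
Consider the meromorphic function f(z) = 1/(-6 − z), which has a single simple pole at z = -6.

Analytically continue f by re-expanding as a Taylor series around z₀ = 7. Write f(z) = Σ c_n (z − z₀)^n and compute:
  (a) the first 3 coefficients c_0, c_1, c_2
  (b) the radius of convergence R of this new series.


Let w = z − z₀, so z = z₀ + w.
Then -6 − z = -6 − (z₀ + w) = (-6 − z₀) − w = -13 − w.
f(z) = 1/(-13 − w) = (1/(-13)) · 1/(1 − w/(-13)) = Σ_{n≥0} w^n / (-13)^(n+1).
So c_n = 1/(-13)^(n+1):
  c_0 = 1/(-13)^1 = -1/13.
  c_1 = 1/(-13)^2 = 1/169.
  c_2 = 1/(-13)^3 = -1/2197.
The series is valid for |w/d| < 1, i.e. |z − z₀| < |d|.
Radius of convergence: R = |-6 − z₀| = |-13| = 13 (distance from z₀ to the singularity z = -6).

c_0 = -1/13, c_1 = 1/169, c_2 = -1/2197; R = 13.


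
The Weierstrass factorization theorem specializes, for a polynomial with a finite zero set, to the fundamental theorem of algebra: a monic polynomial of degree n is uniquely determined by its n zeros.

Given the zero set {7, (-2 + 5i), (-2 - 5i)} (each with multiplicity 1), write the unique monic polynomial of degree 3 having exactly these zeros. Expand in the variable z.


The polynomial is p(z) = ∏_{α ∈ S} (z − α), where S = {7, (-2 + 5i), (-2 - 5i)}.
Expanding the product yields: p(z) = z^3 -3·z^2 + z -203.
Note conjugate pairs combine to real quadratics: (z − (-2+5i))(z − (-2−5i)) = z² + 4z + 29.
The resulting polynomial has degree 3 and real coefficients as required.

p(z) = z^3 -3·z^2 + z -203.


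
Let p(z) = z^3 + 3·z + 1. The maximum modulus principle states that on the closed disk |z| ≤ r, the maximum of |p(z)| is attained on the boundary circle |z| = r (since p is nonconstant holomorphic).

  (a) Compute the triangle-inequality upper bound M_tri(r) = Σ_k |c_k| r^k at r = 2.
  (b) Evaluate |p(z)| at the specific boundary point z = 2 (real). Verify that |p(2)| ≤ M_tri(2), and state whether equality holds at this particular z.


Coefficients: c_0 = 1, c_1 = 3, c_2 = 0, c_3 = 1. Radius r = 2.
Part (a). Triangle bound: M_tri(r) = Σ_k |c_k| r^k
  = |1|·2^0 + |3|·2^1 + |0|·2^2 + |1|·2^3
  = 1 + 6 + 0 + 8 = 15.
This bounds M(r) := max_{|z|=r} |p(z)| from above; equality holds iff all terms c_k z^k can be made to align in phase at a single z on |z|=r.
Part (b). At z = 2 (real, on the circle |z| = r):
  p(2) = (1)·2^0 + (3)·2^1 + (0)·2^2 + (1)·2^3 = 15.
  |p(2)| = 15.
Since all nonzero coefficients share the same sign, |p(2)| = 15 = M_tri(2); the triangle bound is attained at z = 2, so in fact M(r) = 15.

M_tri(2) = 15; |p(2)| = 15; equality at z=2: yes.


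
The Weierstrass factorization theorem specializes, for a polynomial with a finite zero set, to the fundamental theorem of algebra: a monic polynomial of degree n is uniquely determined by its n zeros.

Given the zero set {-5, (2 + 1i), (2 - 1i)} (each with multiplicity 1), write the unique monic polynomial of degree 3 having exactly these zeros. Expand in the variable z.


The polynomial is p(z) = ∏_{α ∈ S} (z − α), where S = {-5, (2 + 1i), (2 - 1i)}.
Expanding the product yields: p(z) = z^3 + z^2 -15·z + 25.
Note conjugate pairs combine to real quadratics: (z − (2+1i))(z − (2−1i)) = z² − 4z + 5.
The resulting polynomial has degree 3 and real coefficients as required.

p(z) = z^3 + z^2 -15·z + 25.


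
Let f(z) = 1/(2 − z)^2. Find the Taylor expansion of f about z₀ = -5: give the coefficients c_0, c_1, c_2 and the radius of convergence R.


Let w = z − z₀, so z = z₀ + w.
Then 2 − z = 2 − (z₀ + w) = (2 − z₀) − w = 7 − w.
f(z) = 1/(7 − w)^2 = (1/(7)^2) · (1 − w/(7))^{−2}.
By the binomial series (1−u)^{−2} = Σ_{n≥0} C(n+1, 1) u^n for |u|<1, with u = w/(7):
  c_n = C(n+1, 1) / (7)^(n+2).
  c_0 = 1/(7)^2 = 1/49.
  c_1 = 2/(7)^3 = 2/343.
  c_2 = 3/(7)^4 = 3/2401.
The series is valid for |w/d| < 1, i.e. |z − z₀| < |d|.
Radius of convergence: R = |2 − z₀| = |7| = 7 (distance from z₀ to the singularity z = 2).

c_0 = 1/49, c_1 = 2/343, c_2 = 3/2401; R = 7.


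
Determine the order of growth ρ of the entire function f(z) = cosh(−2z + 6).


cosh(w) is a linear combination of e^{iw} and e^{−iw} (or e^w, e^{−w} in the hyperbolic case), so |cosh(w)| ≤ e^{|w|}. With w = −2z + 6, |w| ≤ 2|z| + 6 = 2r + 6 on |z| = r, giving M(r) ≤ e^{2r + 6}, so ρ ≤ 1. On a suitable ray (z = it for sin/cos; z = t for sinh/cosh, t real → ∞), |cosh(−2z + 6)| grows like e^{2|t|}/2, so ρ ≥ 1. Hence ρ = 1.
Therefore ρ = 1.

Order ρ = 1.


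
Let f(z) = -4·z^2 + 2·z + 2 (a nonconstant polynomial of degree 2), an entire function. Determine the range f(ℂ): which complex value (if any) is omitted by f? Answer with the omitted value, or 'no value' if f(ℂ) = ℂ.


Little Picard bounds the complement of f(ℂ) to at most one point.
For every w ∈ ℂ, the equation p(z) − w = 0 is a nonconstant polynomial in z and hence has at least one root by the fundamental theorem of algebra. So p is surjective onto ℂ, omitting no value.

Omitted value: no value.


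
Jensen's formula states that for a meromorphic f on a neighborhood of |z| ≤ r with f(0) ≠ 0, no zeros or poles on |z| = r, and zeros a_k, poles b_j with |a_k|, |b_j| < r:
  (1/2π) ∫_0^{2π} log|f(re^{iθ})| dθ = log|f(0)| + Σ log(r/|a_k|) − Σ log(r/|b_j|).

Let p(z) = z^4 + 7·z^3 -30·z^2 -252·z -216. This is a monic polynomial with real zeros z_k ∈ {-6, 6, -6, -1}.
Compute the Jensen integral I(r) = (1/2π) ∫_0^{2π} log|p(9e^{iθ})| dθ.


Zeros: -6, -6, -1, 6; r = 9.
Inside |z| < r: -6, -6, -1, 6. Outside (|z| ≥ r): ∅.
p(0) = -216, so log|p(0)| = log(216) = 5.3753.
Apply Jensen: I(r) = log|p(0)| + Σ_k log(r/|z_k|), summed over zeros inside |z| < r.
  log(r/|z_k|) for z_k = -6: log(9/6) = 0.4055
  log(r/|z_k|) for z_k = 6: log(9/6) = 0.4055
  log(r/|z_k|) for z_k = -6: log(9/6) = 0.4055
  log(r/|z_k|) for z_k = -1: log(9/1) = 2.1972
Sum over inside zeros: 3.4136.
I(r) = log|p(0)| + (inside sum) = 5.3753 + 3.4136 = 8.7889.
Closed form (all zeros inside, monic): I(r) = n·log(r) = 4·log(9) = 8.7889. ✓

I(r) ≈ 8.7889.


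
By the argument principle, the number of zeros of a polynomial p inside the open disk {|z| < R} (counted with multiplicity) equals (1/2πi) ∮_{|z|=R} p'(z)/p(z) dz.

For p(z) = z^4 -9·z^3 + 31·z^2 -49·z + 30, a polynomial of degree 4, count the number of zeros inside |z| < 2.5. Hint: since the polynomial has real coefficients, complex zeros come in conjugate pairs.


The zeros of p are: (2 + 1i), (2 - 1i), 2, 3.
Their magnitudes are: 2.236, 2.236, 2, 3.
Zeros with |z| < R = 2.5: (2 + 1i), (2 - 1i), 2.
Count = 3.
By the argument principle, (1/2πi) ∮_{|z|=R} p'(z)/p(z) dz equals exactly this count.

Number of zeros inside |z| < 2.5: 3.


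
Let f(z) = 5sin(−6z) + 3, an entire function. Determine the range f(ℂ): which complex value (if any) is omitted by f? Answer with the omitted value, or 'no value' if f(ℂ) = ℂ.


Little Picard bounds the complement of f(ℂ) to at most one point.
sin is entire and surjective onto ℂ: for every w ∈ ℂ, sin(ζ) = w has a solution ζ ∈ ℂ (e.g., via the complex inverse arcsin). With ζ = −6z this gives z = ζ/(-6). Then 5·sin(−6z) takes every value in 5·ℂ = ℂ, and adding 3 is a bijection of ℂ. So f is surjective and omits no value. (Note: only on the real line is sin bounded by [−1, 1].)

Omitted value: no value.


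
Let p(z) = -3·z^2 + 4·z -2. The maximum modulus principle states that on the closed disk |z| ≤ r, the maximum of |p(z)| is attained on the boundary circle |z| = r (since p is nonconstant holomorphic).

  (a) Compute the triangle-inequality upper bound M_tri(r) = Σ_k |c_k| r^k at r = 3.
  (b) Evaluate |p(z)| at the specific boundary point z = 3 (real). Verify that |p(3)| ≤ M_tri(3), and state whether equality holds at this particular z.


Coefficients: c_0 = -2, c_1 = 4, c_2 = -3. Radius r = 3.
Part (a). Triangle bound: M_tri(r) = Σ_k |c_k| r^k
  = |-2|·3^0 + |4|·3^1 + |-3|·3^2
  = 2 + 12 + 27 = 41.
This bounds M(r) := max_{|z|=r} |p(z)| from above; equality holds iff all terms c_k z^k can be made to align in phase at a single z on |z|=r.
Part (b). At z = 3 (real, on the circle |z| = r):
  p(3) = (-2)·3^0 + (4)·3^1 + (-3)·3^2 = -17.
  |p(3)| = 17.
Check: |p(3)| = 17 ≤ 41 = M_tri(3). ✓ Equality does not hold at z = 3 (the coefficients have mixed signs, so the terms do not all align in phase there).

M_tri(3) = 41; |p(3)| = 17; equality at z=3: no.


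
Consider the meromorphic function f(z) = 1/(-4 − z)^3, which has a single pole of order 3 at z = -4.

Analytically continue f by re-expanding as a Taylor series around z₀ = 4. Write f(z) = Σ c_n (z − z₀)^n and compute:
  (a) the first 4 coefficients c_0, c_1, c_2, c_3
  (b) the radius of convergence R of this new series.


Let w = z − z₀, so z = z₀ + w.
Then -4 − z = -4 − (z₀ + w) = (-4 − z₀) − w = -8 − w.
f(z) = 1/(-8 − w)^3 = (1/(-8)^3) · (1 − w/(-8))^{−3}.
By the binomial series (1−u)^{−3} = Σ_{n≥0} C(n+2, 2) u^n for |u|<1, with u = w/(-8):
  c_n = C(n+2, 2) / (-8)^(n+3).
  c_0 = 1/(-8)^3 = -1/512.
  c_1 = 3/(-8)^4 = 3/4096.
  c_2 = 6/(-8)^5 = -3/16384.
  c_3 = 10/(-8)^6 = 5/131072.
The series is valid for |w/d| < 1, i.e. |z − z₀| < |d|.
Radius of convergence: R = |-4 − z₀| = |-8| = 8 (distance from z₀ to the singularity z = -4).

c_0 = -1/512, c_1 = 3/4096, c_2 = -3/16384, c_3 = 5/131072; R = 8.


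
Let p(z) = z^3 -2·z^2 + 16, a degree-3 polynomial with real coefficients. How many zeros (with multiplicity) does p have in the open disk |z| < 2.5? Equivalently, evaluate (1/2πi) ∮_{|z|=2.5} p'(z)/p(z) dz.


The zeros of p are: -2, (2 + 2i), (2 - 2i).
Their magnitudes are: 2, 2.828, 2.828.
Zeros with |z| < R = 2.5: -2.
Count = 1.
By the argument principle, (1/2πi) ∮_{|z|=R} p'(z)/p(z) dz equals exactly this count.

Number of zeros inside |z| < 2.5: 1.


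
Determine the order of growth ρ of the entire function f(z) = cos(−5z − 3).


cos(w) is a linear combination of e^{iw} and e^{−iw} (or e^w, e^{−w} in the hyperbolic case), so |cos(w)| ≤ e^{|w|}. With w = −5z − 3, |w| ≤ 5|z| + 3 = 5r + 3 on |z| = r, giving M(r) ≤ e^{5r + 3}, so ρ ≤ 1. On a suitable ray (z = it for sin/cos; z = t for sinh/cosh, t real → ∞), |cos(−5z − 3)| grows like e^{5|t|}/2, so ρ ≥ 1. Hence ρ = 1.
Therefore ρ = 1.

Order ρ = 1.


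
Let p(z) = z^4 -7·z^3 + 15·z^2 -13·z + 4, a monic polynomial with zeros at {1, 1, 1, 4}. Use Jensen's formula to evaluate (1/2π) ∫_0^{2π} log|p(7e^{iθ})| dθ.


Zeros: 1, 1, 1, 4; r = 7.
Inside |z| < r: 1, 1, 1, 4. Outside (|z| ≥ r): ∅.
p(0) = 4, so log|p(0)| = log(4) = 1.3863.
Apply Jensen: I(r) = log|p(0)| + Σ_k log(r/|z_k|), summed over zeros inside |z| < r.
  log(r/|z_k|) for z_k = 1: log(7/1) = 1.9459
  log(r/|z_k|) for z_k = 1: log(7/1) = 1.9459
  log(r/|z_k|) for z_k = 1: log(7/1) = 1.9459
  log(r/|z_k|) for z_k = 4: log(7/4) = 0.5596
Sum over inside zeros: 6.3973.
I(r) = log|p(0)| + (inside sum) = 1.3863 + 6.3973 = 7.7836.
Closed form (all zeros inside, monic): I(r) = n·log(r) = 4·log(7) = 7.7836. ✓

I(r) ≈ 7.7836.
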